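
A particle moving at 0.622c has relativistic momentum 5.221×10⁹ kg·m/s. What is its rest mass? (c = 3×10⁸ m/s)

γ = 1/√(1 - 0.622²) = 1.277
v = 0.622 × 3×10⁸ = 1.866×10⁸ m/s
m = p/(γv) = 5.221×10⁹/(1.277 × 1.866×10⁸) = 21.91 kg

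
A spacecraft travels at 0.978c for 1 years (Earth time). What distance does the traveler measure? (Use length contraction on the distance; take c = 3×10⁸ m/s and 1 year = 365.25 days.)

Earth distance: d = v × t = 0.978c × 1 yr = 9.259×10¹⁵ m
γ = 4.794
d' = d/γ = 9.259×10¹⁵/4.794 = 1.931×10¹⁵ m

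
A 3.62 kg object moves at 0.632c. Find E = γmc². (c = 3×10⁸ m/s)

γ = 1/√(1 - 0.632²) = 1.2904
mc² = 3.62 × (3×10⁸)² = 3.258×10¹⁷ J
E = γmc² = 1.2904 × 3.258×10¹⁷ = 4.204×10¹⁷ J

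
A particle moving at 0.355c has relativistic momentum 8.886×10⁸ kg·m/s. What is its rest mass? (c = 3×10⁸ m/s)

γ = 1/√(1 - 0.355²) = 1.0697
v = 0.355 × 3×10⁸ = 1.065×10⁸ m/s
m = p/(γv) = 8.886×10⁸/(1.0697 × 1.065×10⁸) = 7.800 kg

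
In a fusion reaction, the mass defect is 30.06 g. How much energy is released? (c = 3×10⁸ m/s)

Convert mass defect: Δm = 30.06 g = 0.03006 kg
E = Δm·c² = 0.03006 × (3×10⁸)²
= 0.03006 × 9×10¹⁶ = 2.705×10¹⁵ J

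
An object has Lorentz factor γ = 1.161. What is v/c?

From γ = 1/√(1 - v²/c²):
1/γ² = 1/1.161² = 0.74188
v²/c² = 1 - 0.74188 = 0.25812
v/c = √(0.25812) = 0.5081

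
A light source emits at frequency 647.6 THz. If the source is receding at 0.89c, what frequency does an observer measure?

β = v/c = 0.89
(1-β)/(1+β) = 0.11/1.89 = 0.05820
Doppler factor = √(0.05820) = 0.2412
f_obs = 647.6 × 0.2412 = 156.2 THz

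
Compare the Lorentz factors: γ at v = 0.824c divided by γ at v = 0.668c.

γ₁ = 1/√(1 - 0.824²) = 1.765
γ₂ = 1/√(1 - 0.668²) = 1.344
γ₁/γ₂ = 1.765/1.344 = 1.313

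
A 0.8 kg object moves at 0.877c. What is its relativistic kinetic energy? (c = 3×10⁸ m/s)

γ = 1/√(1 - 0.877²) = 2.0812
γ - 1 = 1.0812
KE = (γ-1)mc² = 1.0812 × 0.8 × (3×10⁸)² = 7.785×10¹⁶ J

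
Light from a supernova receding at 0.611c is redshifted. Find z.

β = 0.611
(1+β)/(1-β) = 1.611/0.389 = 4.141
√(4.141) = 2.035
z = 2.035 - 1 = 1.035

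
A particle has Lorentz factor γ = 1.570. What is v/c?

From γ = 1/√(1 - v²/c²):
1/γ² = 1/1.570² = 0.4057
v²/c² = 1 - 0.4057 = 0.5943
v/c = √(0.5943) = 0.7709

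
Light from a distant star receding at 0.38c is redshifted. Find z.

β = 0.38
(1+β)/(1-β) = 1.38/0.62 = 2.2258
√(2.2258) = 1.4919
z = 1.4919 - 1 = 0.4919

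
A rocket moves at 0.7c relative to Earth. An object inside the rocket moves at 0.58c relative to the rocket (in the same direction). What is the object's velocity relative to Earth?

u = (u' + v)/(1 + u'v/c²)
Numerator: 0.58 + 0.7 = 1.28
Denominator: 1 + 0.406 = 1.406
u = 1.28/1.406 = 0.9104c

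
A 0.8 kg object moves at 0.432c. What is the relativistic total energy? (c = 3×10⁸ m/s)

γ = 1/√(1 - 0.432²) = 1.1088
mc² = 0.8 × (3×10⁸)² = 7.200×10¹⁶ J
E = γmc² = 1.1088 × 7.200×10¹⁶ = 7.983×10¹⁶ J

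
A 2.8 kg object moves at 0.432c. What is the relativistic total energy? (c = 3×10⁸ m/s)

γ = 1/√(1 - 0.432²) = 1.1088
mc² = 2.8 × (3×10⁸)² = 2.520×10¹⁷ J
E = γmc² = 1.1088 × 2.520×10¹⁷ = 2.794×10¹⁷ J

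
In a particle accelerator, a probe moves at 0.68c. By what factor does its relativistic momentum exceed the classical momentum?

p_rel = γmv, p_class = mv
Ratio = γ = 1/√(1 - 0.68²)
= 1/√(0.5376) = 1.364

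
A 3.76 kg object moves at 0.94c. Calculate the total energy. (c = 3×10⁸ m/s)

γ = 1/√(1 - 0.94²) = 2.931
mc² = 3.76 × (3×10⁸)² = 3.384×10¹⁷ J
E = γmc² = 2.931 × 3.384×10¹⁷ = 9.919×10¹⁷ J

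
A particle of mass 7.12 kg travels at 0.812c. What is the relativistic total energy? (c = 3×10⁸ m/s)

γ = 1/√(1 - 0.812²) = 1.713
mc² = 7.12 × (3×10⁸)² = 6.408×10¹⁷ J
E = γmc² = 1.713 × 6.408×10¹⁷ = 1.098×10¹⁸ J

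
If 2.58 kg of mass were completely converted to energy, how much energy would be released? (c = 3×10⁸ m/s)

Using E = mc²:
c² = (3×10⁸)² = 9×10¹⁶ m²/s²
E = 2.58 × 9×10¹⁶ = 2.322×10¹⁷ J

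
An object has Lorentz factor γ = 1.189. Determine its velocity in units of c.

From γ = 1/√(1 - v²/c²):
1/γ² = 1/1.189² = 0.70735
v²/c² = 1 - 0.70735 = 0.29265
v/c = √(0.29265) = 0.5410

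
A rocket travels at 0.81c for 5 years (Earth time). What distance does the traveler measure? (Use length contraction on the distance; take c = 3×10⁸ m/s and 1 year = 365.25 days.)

Earth distance: d = v × t = 0.81c × 5 yr = 3.834×10¹⁶ m
γ = 1.705
d' = d/γ = 3.834×10¹⁶/1.705 = 2.249×10¹⁶ m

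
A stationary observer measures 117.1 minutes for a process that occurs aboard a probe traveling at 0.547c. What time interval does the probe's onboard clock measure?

Dilated time Δt = 117.1 minutes
γ = 1/√(1 - 0.547²) = 1.19455
Δt₀ = Δt/γ = 117.1/1.19455 = 98.03 minutes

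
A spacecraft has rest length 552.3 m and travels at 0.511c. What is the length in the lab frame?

Proper length L₀ = 552.3 m
γ = 1/√(1 - 0.511²) = 1.1634
L = L₀/γ = 552.3/1.1634 = 474.7 m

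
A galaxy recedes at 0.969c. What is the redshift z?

β = 0.969
(1+β)/(1-β) = 1.969/0.031 = 63.52
√(63.52) = 7.970
z = 7.970 - 1 = 6.970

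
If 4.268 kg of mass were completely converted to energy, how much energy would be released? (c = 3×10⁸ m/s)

Using E = mc²:
c² = (3×10⁸)² = 9×10¹⁶ m²/s²
E = 4.268 × 9×10¹⁶ = 3.841×10¹⁷ J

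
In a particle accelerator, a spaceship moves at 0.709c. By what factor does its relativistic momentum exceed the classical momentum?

p_rel = γmv, p_class = mv
Ratio = γ = 1/√(1 - 0.709²)
= 1/√(0.497319) = 1.418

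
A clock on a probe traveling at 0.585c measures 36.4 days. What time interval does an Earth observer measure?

Proper time Δt₀ = 36.4 days
γ = 1/√(1 - 0.585²) = 1.233
Δt = γΔt₀ = 1.233 × 36.4 = 44.88 days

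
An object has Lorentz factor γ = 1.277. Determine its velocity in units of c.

From γ = 1/√(1 - v²/c²):
1/γ² = 1/1.277² = 0.6132
v²/c² = 1 - 0.6132 = 0.3868
v/c = √(0.3868) = 0.6219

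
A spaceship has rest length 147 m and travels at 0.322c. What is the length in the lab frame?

Proper length L₀ = 147 m
γ = 1/√(1 - 0.322²) = 1.056
L = L₀/γ = 147/1.056 = 139.2 m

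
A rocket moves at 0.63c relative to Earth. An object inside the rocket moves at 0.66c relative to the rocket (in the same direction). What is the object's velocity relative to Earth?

u = (u' + v)/(1 + u'v/c²)
Numerator: 0.66 + 0.63 = 1.29
Denominator: 1 + 0.4158 = 1.4158
u = 1.29/1.4158 = 0.9111c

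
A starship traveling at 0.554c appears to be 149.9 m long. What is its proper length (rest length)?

Contracted length L = 149.9 m
γ = 1/√(1 - 0.554²) = 1.2012
L₀ = γL = 1.2012 × 149.9 = 180.1 m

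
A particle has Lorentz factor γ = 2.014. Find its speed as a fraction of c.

From γ = 1/√(1 - v²/c²):
1/γ² = 1/2.014² = 0.2465
v²/c² = 1 - 0.2465 = 0.7535
v/c = √(0.7535) = 0.8680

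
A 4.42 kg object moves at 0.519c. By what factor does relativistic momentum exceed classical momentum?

p_rel = γmv, p_class = mv
Ratio = γ = 1/√(1 - 0.519²) = 1.170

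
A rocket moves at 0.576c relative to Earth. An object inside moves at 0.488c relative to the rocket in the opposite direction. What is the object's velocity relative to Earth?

Object's velocity in rocket frame is u' = -0.488c
u = (u' + v)/(1 + u'v/c²) = (v - 0.488)/(1 - 0.488·v/c²)
Numerator: 0.576 - 0.488 = 0.088
Denominator: 1 - 0.281088 = 0.718912
u = 0.088/0.718912 = 0.1224c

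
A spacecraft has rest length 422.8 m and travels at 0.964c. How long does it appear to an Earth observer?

Proper length L₀ = 422.8 m
γ = 1/√(1 - 0.964²) = 3.761
L = L₀/γ = 422.8/3.761 = 112.4 m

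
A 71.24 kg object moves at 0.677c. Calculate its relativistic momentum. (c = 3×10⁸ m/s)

γ = 1/√(1 - 0.677²) = 1.359
v = 0.677 × 3×10⁸ = 2.031×10⁸ m/s
p = γmv = 1.359 × 71.24 × 2.031×10⁸ = 1.966×10¹⁰ kg·m/s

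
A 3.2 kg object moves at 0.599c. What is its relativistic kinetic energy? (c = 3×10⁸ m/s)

γ = 1/√(1 - 0.599²) = 1.24883
γ - 1 = 0.24883
KE = (γ-1)mc² = 0.24883 × 3.2 × (3×10⁸)² = 7.166×10¹⁶ J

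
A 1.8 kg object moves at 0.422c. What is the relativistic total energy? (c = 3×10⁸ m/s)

γ = 1/√(1 - 0.422²) = 1.103
mc² = 1.8 × (3×10⁸)² = 1.620×10¹⁷ J
E = γmc² = 1.103 × 1.620×10¹⁷ = 1.787×10¹⁷ J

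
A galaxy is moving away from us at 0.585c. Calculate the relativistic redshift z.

β = 0.585
(1+β)/(1-β) = 1.585/0.415 = 3.8193
√(3.8193) = 1.9543
z = 1.9543 - 1 = 0.9543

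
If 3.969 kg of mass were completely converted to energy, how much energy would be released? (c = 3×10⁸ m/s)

Using E = mc²:
c² = (3×10⁸)² = 9×10¹⁶ m²/s²
E = 3.969 × 9×10¹⁶ = 3.572×10¹⁷ J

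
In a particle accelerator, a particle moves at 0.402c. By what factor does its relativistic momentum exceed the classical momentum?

p_rel = γmv, p_class = mv
Ratio = γ = 1/√(1 - 0.402²)
= 1/√(0.838396) = 1.092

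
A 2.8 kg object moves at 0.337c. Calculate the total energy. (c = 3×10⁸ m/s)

γ = 1/√(1 - 0.337²) = 1.06213
mc² = 2.8 × (3×10⁸)² = 2.520×10¹⁷ J
E = γmc² = 1.06213 × 2.520×10¹⁷ = 2.677×10¹⁷ J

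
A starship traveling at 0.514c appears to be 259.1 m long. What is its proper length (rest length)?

Contracted length L = 259.1 m
γ = 1/√(1 - 0.514²) = 1.166
L₀ = γL = 1.166 × 259.1 = 302.1 m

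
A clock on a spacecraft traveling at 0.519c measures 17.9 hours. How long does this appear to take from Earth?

Proper time Δt₀ = 17.9 hours
γ = 1/√(1 - 0.519²) = 1.170
Δt = γΔt₀ = 1.170 × 17.9 = 20.94 hours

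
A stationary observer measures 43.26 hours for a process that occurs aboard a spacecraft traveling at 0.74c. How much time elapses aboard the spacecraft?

Dilated time Δt = 43.26 hours
γ = 1/√(1 - 0.74²) = 1.4868
Δt₀ = Δt/γ = 43.26/1.4868 = 29.10 hours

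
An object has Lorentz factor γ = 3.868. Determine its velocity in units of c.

From γ = 1/√(1 - v²/c²):
1/γ² = 1/3.868² = 0.06684
v²/c² = 1 - 0.06684 = 0.9332
v/c = √(0.9332) = 0.9660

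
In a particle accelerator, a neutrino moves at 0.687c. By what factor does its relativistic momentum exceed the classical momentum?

p_rel = γmv, p_class = mv
Ratio = γ = 1/√(1 - 0.687²)
= 1/√(0.528031) = 1.376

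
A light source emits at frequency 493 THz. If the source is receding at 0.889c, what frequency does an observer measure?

β = v/c = 0.889
(1-β)/(1+β) = 0.111/1.889 = 0.05876
Doppler factor = √(0.05876) = 0.2424
f_obs = 493 × 0.2424 = 119.5 THz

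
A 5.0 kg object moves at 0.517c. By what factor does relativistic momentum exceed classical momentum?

p_rel = γmv, p_class = mv
Ratio = γ = 1/√(1 - 0.517²) = 1.168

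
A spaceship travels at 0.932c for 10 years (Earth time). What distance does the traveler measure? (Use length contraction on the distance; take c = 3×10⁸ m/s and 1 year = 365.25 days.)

Earth distance: d = v × t = 0.932c × 10 yr = 8.824×10¹⁶ m
γ = 2.759
d' = d/γ = 8.824×10¹⁶/2.759 = 3.198×10¹⁶ m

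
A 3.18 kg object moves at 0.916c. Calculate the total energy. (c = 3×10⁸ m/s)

γ = 1/√(1 - 0.916²) = 2.4927
mc² = 3.18 × (3×10⁸)² = 2.862×10¹⁷ J
E = γmc² = 2.4927 × 2.862×10¹⁷ = 7.134×10¹⁷ J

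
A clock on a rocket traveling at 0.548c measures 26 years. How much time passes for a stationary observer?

Proper time Δt₀ = 26 years
γ = 1/√(1 - 0.548²) = 1.1955
Δt = γΔt₀ = 1.1955 × 26 = 31.08 years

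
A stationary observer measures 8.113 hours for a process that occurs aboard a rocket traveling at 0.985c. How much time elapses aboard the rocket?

Dilated time Δt = 8.113 hours
γ = 1/√(1 - 0.985²) = 5.795
Δt₀ = Δt/γ = 8.113/5.795 = 1.400 hours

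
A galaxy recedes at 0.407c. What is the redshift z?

β = 0.407
(1+β)/(1-β) = 1.407/0.593 = 2.3727
√(2.3727) = 1.5404
z = 1.5404 - 1 = 0.5404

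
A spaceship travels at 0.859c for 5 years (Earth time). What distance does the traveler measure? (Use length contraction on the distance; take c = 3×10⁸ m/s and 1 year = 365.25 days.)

Earth distance: d = v × t = 0.859c × 5 yr = 4.066×10¹⁶ m
γ = 1.953
d' = d/γ = 4.066×10¹⁶/1.953 = 2.082×10¹⁶ m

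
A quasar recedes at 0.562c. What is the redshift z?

β = 0.562
(1+β)/(1-β) = 1.562/0.438 = 3.566
√(3.566) = 1.8884
z = 1.8884 - 1 = 0.8884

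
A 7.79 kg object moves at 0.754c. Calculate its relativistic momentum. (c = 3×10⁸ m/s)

γ = 1/√(1 - 0.754²) = 1.5224
v = 0.754 × 3×10⁸ = 2.262×10⁸ m/s
p = γmv = 1.5224 × 7.79 × 2.262×10⁸ = 2.683×10⁹ kg·m/s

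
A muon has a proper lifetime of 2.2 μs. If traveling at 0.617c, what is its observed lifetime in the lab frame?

Proper lifetime τ₀ = 2.2 μs
γ = 1/√(1 - 0.617²) = 1.271
τ = γτ₀ = 1.271 × 2.2 μs = 2.796 μs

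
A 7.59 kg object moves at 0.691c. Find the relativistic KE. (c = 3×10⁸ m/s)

γ = 1/√(1 - 0.691²) = 1.3834
γ - 1 = 0.3834
KE = (γ-1)mc² = 0.3834 × 7.59 × (3×10⁸)² = 2.619×10¹⁷ J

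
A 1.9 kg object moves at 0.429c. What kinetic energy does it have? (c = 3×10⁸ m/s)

γ = 1/√(1 - 0.429²) = 1.107
γ - 1 = 0.1070
KE = (γ-1)mc² = 0.1070 × 1.9 × (3×10⁸)² = 1.830×10¹⁶ J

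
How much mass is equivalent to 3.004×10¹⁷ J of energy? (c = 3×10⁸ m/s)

From E = mc², we get m = E/c²
c² = (3×10⁸)² = 9×10¹⁶ m²/s²
m = 3.004×10¹⁷ / 9×10¹⁶ = 3.338 kg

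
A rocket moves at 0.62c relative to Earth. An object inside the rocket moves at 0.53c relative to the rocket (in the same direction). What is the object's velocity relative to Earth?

u = (u' + v)/(1 + u'v/c²)
Numerator: 0.53 + 0.62 = 1.15
Denominator: 1 + 0.3286 = 1.3286
u = 1.15/1.3286 = 0.8656c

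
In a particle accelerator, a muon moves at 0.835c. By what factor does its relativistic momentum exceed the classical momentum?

p_rel = γmv, p_class = mv
Ratio = γ = 1/√(1 - 0.835²)
= 1/√(0.302775) = 1.817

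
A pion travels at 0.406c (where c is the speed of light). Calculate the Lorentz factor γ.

v/c = 0.406, so (v/c)² = 0.164836
1 - (v/c)² = 0.835164
γ = 1/√(0.835164) = 1.094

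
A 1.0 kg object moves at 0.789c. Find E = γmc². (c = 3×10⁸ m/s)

γ = 1/√(1 - 0.789²) = 1.628
mc² = 1.0 × (3×10⁸)² = 9.000×10¹⁶ J
E = γmc² = 1.628 × 9.000×10¹⁶ = 1.465×10¹⁷ J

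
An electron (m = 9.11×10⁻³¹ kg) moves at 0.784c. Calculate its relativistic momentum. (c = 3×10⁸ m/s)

γ = 1/√(1 - 0.784²) = 1.611
v = 0.784 × 3×10⁸ = 2.352×10⁸ m/s
p = γmv = 1.611 × 9.11×10⁻³¹ × 2.352×10⁸ = 3.452×10⁻²² kg·m/s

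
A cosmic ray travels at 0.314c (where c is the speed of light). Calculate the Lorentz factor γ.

v/c = 0.314, so (v/c)² = 0.098596
1 - (v/c)² = 0.901404
γ = 1/√(0.901404) = 1.053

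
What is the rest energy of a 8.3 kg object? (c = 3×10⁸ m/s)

c² = (3×10⁸)² = 9.000×10¹⁶ m²/s²
E₀ = mc² = 8.3 × 9.000×10¹⁶ = 7.470×10¹⁷ J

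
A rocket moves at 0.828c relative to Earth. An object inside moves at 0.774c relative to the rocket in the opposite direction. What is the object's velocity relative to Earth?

Object's velocity in rocket frame is u' = -0.774c
u = (u' + v)/(1 + u'v/c²) = (v - 0.774)/(1 - 0.774·v/c²)
Numerator: 0.828 - 0.774 = 0.054
Denominator: 1 - 0.640872 = 0.359128
u = 0.054/0.359128 = 0.1504c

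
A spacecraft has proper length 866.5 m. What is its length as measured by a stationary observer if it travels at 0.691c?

Proper length L₀ = 866.5 m
γ = 1/√(1 - 0.691²) = 1.3834
L = L₀/γ = 866.5/1.3834 = 626.4 m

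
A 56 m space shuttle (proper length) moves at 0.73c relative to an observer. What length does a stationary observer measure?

Proper length L₀ = 56 m
γ = 1/√(1 - 0.73²) = 1.4632
L = L₀/γ = 56/1.4632 = 38.27 m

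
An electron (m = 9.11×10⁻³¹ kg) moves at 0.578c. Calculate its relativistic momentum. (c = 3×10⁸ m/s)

γ = 1/√(1 - 0.578²) = 1.2254
v = 0.578 × 3×10⁸ = 1.734×10⁸ m/s
p = γmv = 1.2254 × 9.11×10⁻³¹ × 1.734×10⁸ = 1.936×10⁻²² kg·m/s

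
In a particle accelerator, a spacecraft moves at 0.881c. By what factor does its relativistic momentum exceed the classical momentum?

p_rel = γmv, p_class = mv
Ratio = γ = 1/√(1 - 0.881²)
= 1/√(0.223839) = 2.114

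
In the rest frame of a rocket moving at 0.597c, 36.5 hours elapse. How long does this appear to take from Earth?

Proper time Δt₀ = 36.5 hours
γ = 1/√(1 - 0.597²) = 1.2465
Δt = γΔt₀ = 1.2465 × 36.5 = 45.50 hours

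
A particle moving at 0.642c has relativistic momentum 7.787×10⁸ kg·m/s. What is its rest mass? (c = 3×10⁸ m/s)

γ = 1/√(1 - 0.642²) = 1.3043
v = 0.642 × 3×10⁸ = 1.926×10⁸ m/s
m = p/(γv) = 7.787×10⁸/(1.3043 × 1.926×10⁸) = 3.100 kg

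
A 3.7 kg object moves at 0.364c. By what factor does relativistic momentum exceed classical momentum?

p_rel = γmv, p_class = mv
Ratio = γ = 1/√(1 - 0.364²) = 1.074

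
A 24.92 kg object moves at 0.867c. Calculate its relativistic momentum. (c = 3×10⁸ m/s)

γ = 1/√(1 - 0.867²) = 2.007
v = 0.867 × 3×10⁸ = 2.601×10⁸ m/s
p = γmv = 2.007 × 24.92 × 2.601×10⁸ = 1.301×10¹⁰ kg·m/s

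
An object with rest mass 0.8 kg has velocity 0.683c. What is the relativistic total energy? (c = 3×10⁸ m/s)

γ = 1/√(1 - 0.683²) = 1.369
mc² = 0.8 × (3×10⁸)² = 7.200×10¹⁶ J
E = γmc² = 1.369 × 7.200×10¹⁶ = 9.857×10¹⁶ J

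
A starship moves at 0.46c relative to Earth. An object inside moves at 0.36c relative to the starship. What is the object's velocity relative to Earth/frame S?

u = (u' + v)/(1 + u'v/c²)
Numerator: 0.36 + 0.46 = 0.82
Denominator: 1 + 0.1656 = 1.1656
u = 0.82/1.1656 = 0.7035c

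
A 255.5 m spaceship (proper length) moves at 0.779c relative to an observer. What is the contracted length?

Proper length L₀ = 255.5 m
γ = 1/√(1 - 0.779²) = 1.595
L = L₀/γ = 255.5/1.595 = 160.2 m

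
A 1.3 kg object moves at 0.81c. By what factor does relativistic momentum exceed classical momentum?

p_rel = γmv, p_class = mv
Ratio = γ = 1/√(1 - 0.81²) = 1.705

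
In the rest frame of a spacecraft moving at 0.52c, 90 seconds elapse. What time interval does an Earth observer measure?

Proper time Δt₀ = 90 seconds
γ = 1/√(1 - 0.52²) = 1.171
Δt = γΔt₀ = 1.171 × 90 = 105.4 seconds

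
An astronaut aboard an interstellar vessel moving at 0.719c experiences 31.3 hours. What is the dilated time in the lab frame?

Proper time Δt₀ = 31.3 hours
γ = 1/√(1 - 0.719²) = 1.439
Δt = γΔt₀ = 1.439 × 31.3 = 45.04 hours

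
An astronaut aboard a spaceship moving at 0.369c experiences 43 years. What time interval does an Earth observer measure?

Proper time Δt₀ = 43 years
γ = 1/√(1 - 0.369²) = 1.0759
Δt = γΔt₀ = 1.0759 × 43 = 46.26 years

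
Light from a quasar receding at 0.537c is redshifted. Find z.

β = 0.537
(1+β)/(1-β) = 1.537/0.463 = 3.320
√(3.320) = 1.822
z = 1.822 - 1 = 0.8220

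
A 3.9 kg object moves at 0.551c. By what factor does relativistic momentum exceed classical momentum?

p_rel = γmv, p_class = mv
Ratio = γ = 1/√(1 - 0.551²) = 1.198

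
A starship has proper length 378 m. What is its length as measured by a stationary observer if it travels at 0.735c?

Proper length L₀ = 378 m
γ = 1/√(1 - 0.735²) = 1.475
L = L₀/γ = 378/1.475 = 256.3 m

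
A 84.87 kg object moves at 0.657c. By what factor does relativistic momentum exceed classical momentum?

p_rel = γmv, p_class = mv
Ratio = γ = 1/√(1 - 0.657²) = 1.326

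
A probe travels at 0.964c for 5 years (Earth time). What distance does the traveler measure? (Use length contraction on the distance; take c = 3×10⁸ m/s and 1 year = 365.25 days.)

Earth distance: d = v × t = 0.964c × 5 yr = 4.563×10¹⁶ m
γ = 3.761
d' = d/γ = 4.563×10¹⁶/3.761 = 1.213×10¹⁶ m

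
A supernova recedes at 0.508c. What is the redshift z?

β = 0.508
(1+β)/(1-β) = 1.508/0.492 = 3.065
√(3.065) = 1.7507
z = 1.7507 - 1 = 0.7507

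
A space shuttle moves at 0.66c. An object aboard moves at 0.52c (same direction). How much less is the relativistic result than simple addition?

Classical: u' + v = 0.52 + 0.66 = 1.18c
Relativistic: u = (0.52 + 0.66)/(1 + 0.3432) = 1.18/1.3432 = 0.8785c
Difference: 1.18 - 0.8785 = 0.3015c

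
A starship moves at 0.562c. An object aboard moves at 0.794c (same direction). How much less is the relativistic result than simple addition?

Classical: u' + v = 0.794 + 0.562 = 1.356c
Relativistic: u = (0.794 + 0.562)/(1 + 0.446228) = 1.356/1.446228 = 0.9376c
Difference: 1.356 - 0.9376 = 0.4184c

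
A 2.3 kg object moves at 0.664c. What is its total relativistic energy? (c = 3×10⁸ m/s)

γ = 1/√(1 - 0.664²) = 1.337
mc² = 2.3 × (3×10⁸)² = 2.070×10¹⁷ J
E = γmc² = 1.337 × 2.070×10¹⁷ = 2.768×10¹⁷ J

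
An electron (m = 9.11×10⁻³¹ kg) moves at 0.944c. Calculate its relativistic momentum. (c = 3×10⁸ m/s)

γ = 1/√(1 - 0.944²) = 3.0308
v = 0.944 × 3×10⁸ = 2.832×10⁸ m/s
p = γmv = 3.0308 × 9.11×10⁻³¹ × 2.832×10⁸ = 7.819×10⁻²² kg·m/s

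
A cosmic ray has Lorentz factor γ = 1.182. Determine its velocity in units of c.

From γ = 1/√(1 - v²/c²):
1/γ² = 1/1.182² = 0.7158
v²/c² = 1 - 0.7158 = 0.2842
v/c = √(0.2842) = 0.5331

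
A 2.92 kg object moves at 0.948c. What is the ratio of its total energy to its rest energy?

E = γmc², E₀ = mc²
E/E₀ = γ = 1/√(1 - 0.948²) = 3.142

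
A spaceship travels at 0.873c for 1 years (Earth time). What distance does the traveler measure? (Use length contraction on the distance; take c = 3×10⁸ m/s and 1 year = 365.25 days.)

Earth distance: d = v × t = 0.873c × 1 yr = 8.2649×10¹⁵ m
γ = 2.0504
d' = d/γ = 8.2649×10¹⁵/2.0504 = 4.031×10¹⁵ m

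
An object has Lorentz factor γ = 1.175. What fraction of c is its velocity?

From γ = 1/√(1 - v²/c²):
1/γ² = 1/1.175² = 0.7243
v²/c² = 1 - 0.7243 = 0.2757
v/c = √(0.2757) = 0.5251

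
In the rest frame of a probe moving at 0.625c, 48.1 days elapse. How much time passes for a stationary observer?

Proper time Δt₀ = 48.1 days
γ = 1/√(1 - 0.625²) = 1.281
Δt = γΔt₀ = 1.281 × 48.1 = 61.62 days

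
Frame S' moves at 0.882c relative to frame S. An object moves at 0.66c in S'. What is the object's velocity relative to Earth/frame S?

u = (u' + v)/(1 + u'v/c²)
Numerator: 0.66 + 0.882 = 1.542
Denominator: 1 + 0.58212 = 1.58212
u = 1.542/1.58212 = 0.9746c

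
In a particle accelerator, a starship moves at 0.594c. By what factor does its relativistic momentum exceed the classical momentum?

p_rel = γmv, p_class = mv
Ratio = γ = 1/√(1 - 0.594²)
= 1/√(0.647164) = 1.243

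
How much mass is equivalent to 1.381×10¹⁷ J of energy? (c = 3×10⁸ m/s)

From E = mc², we get m = E/c²
c² = (3×10⁸)² = 9×10¹⁶ m²/s²
m = 1.381×10¹⁷ / 9×10¹⁶ = 1.534 kg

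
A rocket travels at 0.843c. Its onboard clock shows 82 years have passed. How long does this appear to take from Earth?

Proper time Δt₀ = 82 years
γ = 1/√(1 - 0.843²) = 1.859
Δt = γΔt₀ = 1.859 × 82 = 152.4 years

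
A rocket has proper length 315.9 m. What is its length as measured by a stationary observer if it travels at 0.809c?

Proper length L₀ = 315.9 m
γ = 1/√(1 - 0.809²) = 1.701
L = L₀/γ = 315.9/1.701 = 185.7 m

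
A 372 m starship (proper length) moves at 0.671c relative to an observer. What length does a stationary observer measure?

Proper length L₀ = 372 m
γ = 1/√(1 - 0.671²) = 1.349
L = L₀/γ = 372/1.349 = 275.8 m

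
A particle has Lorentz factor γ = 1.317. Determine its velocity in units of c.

From γ = 1/√(1 - v²/c²):
1/γ² = 1/1.317² = 0.57654
v²/c² = 1 - 0.57654 = 0.42346
v/c = √(0.42346) = 0.6507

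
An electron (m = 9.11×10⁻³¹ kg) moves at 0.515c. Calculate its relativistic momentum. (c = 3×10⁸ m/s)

γ = 1/√(1 - 0.515²) = 1.1666
v = 0.515 × 3×10⁸ = 1.545×10⁸ m/s
p = γmv = 1.1666 × 9.11×10⁻³¹ × 1.545×10⁸ = 1.642×10⁻²² kg·m/s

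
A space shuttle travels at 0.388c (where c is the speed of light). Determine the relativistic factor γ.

v/c = 0.388, so (v/c)² = 0.150544
1 - (v/c)² = 0.849456
γ = 1/√(0.849456) = 1.085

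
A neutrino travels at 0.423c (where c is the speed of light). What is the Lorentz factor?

v/c = 0.423, so (v/c)² = 0.178929
1 - (v/c)² = 0.821071
γ = 1/√(0.821071) = 1.104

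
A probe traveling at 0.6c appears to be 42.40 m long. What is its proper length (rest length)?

Contracted length L = 42.40 m
γ = 1/√(1 - 0.6²) = 1.250
L₀ = γL = 1.250 × 42.40 = 53.00 m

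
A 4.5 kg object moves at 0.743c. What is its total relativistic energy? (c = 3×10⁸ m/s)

γ = 1/√(1 - 0.743²) = 1.494
mc² = 4.5 × (3×10⁸)² = 4.050×10¹⁷ J
E = γmc² = 1.494 × 4.050×10¹⁷ = 6.051×10¹⁷ J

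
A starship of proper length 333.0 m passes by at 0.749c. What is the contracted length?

Proper length L₀ = 333.0 m
γ = 1/√(1 - 0.749²) = 1.5093
L = L₀/γ = 333.0/1.5093 = 220.6 m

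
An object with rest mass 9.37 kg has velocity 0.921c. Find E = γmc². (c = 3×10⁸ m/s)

γ = 1/√(1 - 0.921²) = 2.567
mc² = 9.37 × (3×10⁸)² = 8.433×10¹⁷ J
E = γmc² = 2.567 × 8.433×10¹⁷ = 2.165×10¹⁸ J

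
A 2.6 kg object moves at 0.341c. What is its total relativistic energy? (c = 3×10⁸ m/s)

γ = 1/√(1 - 0.341²) = 1.0638
mc² = 2.6 × (3×10⁸)² = 2.340×10¹⁷ J
E = γmc² = 1.0638 × 2.340×10¹⁷ = 2.489×10¹⁷ J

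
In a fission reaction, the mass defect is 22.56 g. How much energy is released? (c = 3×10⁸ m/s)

Convert mass defect: Δm = 22.56 g = 0.02256 kg
E = Δm·c² = 0.02256 × (3×10⁸)²
= 0.02256 × 9×10¹⁶ = 2.030×10¹⁵ J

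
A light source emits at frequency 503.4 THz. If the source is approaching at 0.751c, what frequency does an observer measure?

β = v/c = 0.751
(1+β)/(1-β) = 1.751/0.249 = 7.032
Doppler factor = √(7.032) = 2.652
f_obs = 503.4 × 2.652 = 1335 THz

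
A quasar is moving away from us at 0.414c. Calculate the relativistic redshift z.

β = 0.414
(1+β)/(1-β) = 1.414/0.586 = 2.413
√(2.413) = 1.5534
z = 1.5534 - 1 = 0.5534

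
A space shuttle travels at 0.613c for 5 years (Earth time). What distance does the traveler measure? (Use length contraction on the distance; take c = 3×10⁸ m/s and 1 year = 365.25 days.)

Earth distance: d = v × t = 0.613c × 5 yr = 2.9017×10¹⁶ m
γ = 1.2657
d' = d/γ = 2.9017×10¹⁶/1.2657 = 2.293×10¹⁶ m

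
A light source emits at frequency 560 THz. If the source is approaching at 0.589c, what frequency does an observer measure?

β = v/c = 0.589
(1+β)/(1-β) = 1.589/0.411 = 3.866
Doppler factor = √(3.866) = 1.966
f_obs = 560 × 1.966 = 1101 THz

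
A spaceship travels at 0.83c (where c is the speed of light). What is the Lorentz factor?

v/c = 0.83, so (v/c)² = 0.6889
1 - (v/c)² = 0.3111
γ = 1/√(0.3111) = 1.793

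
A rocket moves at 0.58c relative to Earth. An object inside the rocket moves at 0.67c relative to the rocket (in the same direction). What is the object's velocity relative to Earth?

u = (u' + v)/(1 + u'v/c²)
Numerator: 0.67 + 0.58 = 1.25
Denominator: 1 + 0.3886 = 1.3886
u = 1.25/1.3886 = 0.9002c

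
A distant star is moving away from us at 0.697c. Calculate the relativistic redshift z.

β = 0.697
(1+β)/(1-β) = 1.697/0.303 = 5.601
√(5.601) = 2.367
z = 2.367 - 1 = 1.367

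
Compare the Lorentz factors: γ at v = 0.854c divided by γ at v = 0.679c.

γ₁ = 1/√(1 - 0.854²) = 1.922
γ₂ = 1/√(1 - 0.679²) = 1.362
γ₁/γ₂ = 1.922/1.362 = 1.411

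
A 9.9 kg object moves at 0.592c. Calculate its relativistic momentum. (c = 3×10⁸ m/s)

γ = 1/√(1 - 0.592²) = 1.241
v = 0.592 × 3×10⁸ = 1.776×10⁸ m/s
p = γmv = 1.241 × 9.9 × 1.776×10⁸ = 2.182×10⁹ kg·m/s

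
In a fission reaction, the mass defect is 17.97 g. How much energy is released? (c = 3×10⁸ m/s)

Convert mass defect: Δm = 17.97 g = 0.01797 kg
E = Δm·c² = 0.01797 × (3×10⁸)²
= 0.01797 × 9×10¹⁶ = 1.617×10¹⁵ J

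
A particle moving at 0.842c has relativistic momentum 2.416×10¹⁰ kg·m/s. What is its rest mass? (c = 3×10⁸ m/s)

γ = 1/√(1 - 0.842²) = 1.8536
v = 0.842 × 3×10⁸ = 2.526×10⁸ m/s
m = p/(γv) = 2.416×10¹⁰/(1.8536 × 2.526×10⁸) = 51.60 kg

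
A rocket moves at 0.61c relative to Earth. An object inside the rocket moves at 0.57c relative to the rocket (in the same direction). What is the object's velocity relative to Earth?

u = (u' + v)/(1 + u'v/c²)
Numerator: 0.57 + 0.61 = 1.18
Denominator: 1 + 0.3477 = 1.3477
u = 1.18/1.3477 = 0.8756c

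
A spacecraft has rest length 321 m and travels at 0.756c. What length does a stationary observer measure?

Proper length L₀ = 321 m
γ = 1/√(1 - 0.756²) = 1.528
L = L₀/γ = 321/1.528 = 210.1 m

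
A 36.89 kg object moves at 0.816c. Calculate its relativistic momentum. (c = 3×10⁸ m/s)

γ = 1/√(1 - 0.816²) = 1.730
v = 0.816 × 3×10⁸ = 2.448×10⁸ m/s
p = γmv = 1.730 × 36.89 × 2.448×10⁸ = 1.562×10¹⁰ kg·m/s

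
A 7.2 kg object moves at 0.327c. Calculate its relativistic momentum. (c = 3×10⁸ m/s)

γ = 1/√(1 - 0.327²) = 1.0582
v = 0.327 × 3×10⁸ = 9.810×10⁷ m/s
p = γmv = 1.0582 × 7.2 × 9.810×10⁷ = 7.474×10⁸ kg·m/s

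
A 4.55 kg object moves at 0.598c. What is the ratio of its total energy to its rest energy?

E = γmc², E₀ = mc²
E/E₀ = γ = 1/√(1 - 0.598²) = 1.248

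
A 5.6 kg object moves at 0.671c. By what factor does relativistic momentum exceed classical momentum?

p_rel = γmv, p_class = mv
Ratio = γ = 1/√(1 - 0.671²) = 1.349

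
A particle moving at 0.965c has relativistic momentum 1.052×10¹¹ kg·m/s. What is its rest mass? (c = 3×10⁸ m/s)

γ = 1/√(1 - 0.965²) = 3.813
v = 0.965 × 3×10⁸ = 2.895×10⁸ m/s
m = p/(γv) = 1.052×10¹¹/(3.813 × 2.895×10⁸) = 95.30 kg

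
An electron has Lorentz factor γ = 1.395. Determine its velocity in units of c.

From γ = 1/√(1 - v²/c²):
1/γ² = 1/1.395² = 0.5139
v²/c² = 1 - 0.5139 = 0.4861
v/c = √(0.4861) = 0.6972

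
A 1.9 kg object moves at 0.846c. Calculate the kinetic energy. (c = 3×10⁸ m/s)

γ = 1/√(1 - 0.846²) = 1.8755
γ - 1 = 0.8755
KE = (γ-1)mc² = 0.8755 × 1.9 × (3×10⁸)² = 1.497×10¹⁷ J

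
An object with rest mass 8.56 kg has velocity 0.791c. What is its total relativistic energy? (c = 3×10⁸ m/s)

γ = 1/√(1 - 0.791²) = 1.634
mc² = 8.56 × (3×10⁸)² = 7.704×10¹⁷ J
E = γmc² = 1.634 × 7.704×10¹⁷ = 1.259×10¹⁸ J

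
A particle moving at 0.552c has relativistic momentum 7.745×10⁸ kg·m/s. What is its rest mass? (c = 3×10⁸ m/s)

γ = 1/√(1 - 0.552²) = 1.1993
v = 0.552 × 3×10⁸ = 1.656×10⁸ m/s
m = p/(γv) = 7.745×10⁸/(1.1993 × 1.656×10⁸) = 3.900 kg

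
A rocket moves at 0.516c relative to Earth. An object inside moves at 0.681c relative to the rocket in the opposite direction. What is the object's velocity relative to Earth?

Object's velocity in rocket frame is u' = -0.681c
u = (u' + v)/(1 + u'v/c²) = (v - 0.681)/(1 - 0.681·v/c²)
Numerator: 0.516 - 0.681 = -0.165
Denominator: 1 - 0.351396 = 0.648604
u = -0.165/0.648604 = -0.2544c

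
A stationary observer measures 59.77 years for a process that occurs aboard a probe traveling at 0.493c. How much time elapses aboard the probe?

Dilated time Δt = 59.77 years
γ = 1/√(1 - 0.493²) = 1.1494
Δt₀ = Δt/γ = 59.77/1.1494 = 52.00 years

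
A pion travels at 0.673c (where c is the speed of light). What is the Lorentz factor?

v/c = 0.673, so (v/c)² = 0.452929
1 - (v/c)² = 0.547071
γ = 1/√(0.547071) = 1.352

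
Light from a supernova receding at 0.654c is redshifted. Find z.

β = 0.654
(1+β)/(1-β) = 1.654/0.346 = 4.780
√(4.780) = 2.186
z = 2.186 - 1 = 1.186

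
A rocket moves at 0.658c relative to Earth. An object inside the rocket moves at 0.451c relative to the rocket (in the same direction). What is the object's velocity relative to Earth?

u = (u' + v)/(1 + u'v/c²)
Numerator: 0.451 + 0.658 = 1.109
Denominator: 1 + 0.296758 = 1.296758
u = 1.109/1.296758 = 0.8552c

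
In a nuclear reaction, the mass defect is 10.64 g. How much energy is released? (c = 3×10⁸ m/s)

Convert mass defect: Δm = 10.64 g = 0.01064 kg
E = Δm·c² = 0.01064 × (3×10⁸)²
= 0.01064 × 9×10¹⁶ = 9.576×10¹⁴ J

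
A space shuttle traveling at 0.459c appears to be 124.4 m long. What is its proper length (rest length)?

Contracted length L = 124.4 m
γ = 1/√(1 - 0.459²) = 1.1256
L₀ = γL = 1.1256 × 124.4 = 140.0 m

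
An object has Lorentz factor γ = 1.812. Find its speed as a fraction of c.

From γ = 1/√(1 - v²/c²):
1/γ² = 1/1.812² = 0.3046
v²/c² = 1 - 0.3046 = 0.6954
v/c = √(0.6954) = 0.8339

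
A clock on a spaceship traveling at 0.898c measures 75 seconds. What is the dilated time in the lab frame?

Proper time Δt₀ = 75 seconds
γ = 1/√(1 - 0.898²) = 2.273
Δt = γΔt₀ = 2.273 × 75 = 170.5 seconds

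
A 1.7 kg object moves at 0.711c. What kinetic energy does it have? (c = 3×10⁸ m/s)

γ = 1/√(1 - 0.711²) = 1.4221
γ - 1 = 0.4221
KE = (γ-1)mc² = 0.4221 × 1.7 × (3×10⁸)² = 6.458×10¹⁶ J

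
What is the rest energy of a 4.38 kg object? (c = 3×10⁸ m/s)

c² = (3×10⁸)² = 9.000×10¹⁶ m²/s²
E₀ = mc² = 4.38 × 9.000×10¹⁶ = 3.942×10¹⁷ J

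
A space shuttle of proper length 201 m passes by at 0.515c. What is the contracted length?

Proper length L₀ = 201 m
γ = 1/√(1 - 0.515²) = 1.1666
L = L₀/γ = 201/1.1666 = 172.3 m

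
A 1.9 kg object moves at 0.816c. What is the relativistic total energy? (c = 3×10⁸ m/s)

γ = 1/√(1 - 0.816²) = 1.730
mc² = 1.9 × (3×10⁸)² = 1.710×10¹⁷ J
E = γmc² = 1.730 × 1.710×10¹⁷ = 2.958×10¹⁷ J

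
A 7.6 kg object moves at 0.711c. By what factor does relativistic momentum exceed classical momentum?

p_rel = γmv, p_class = mv
Ratio = γ = 1/√(1 - 0.711²) = 1.422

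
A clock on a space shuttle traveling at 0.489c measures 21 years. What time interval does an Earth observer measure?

Proper time Δt₀ = 21 years
γ = 1/√(1 - 0.489²) = 1.146
Δt = γΔt₀ = 1.146 × 21 = 24.07 years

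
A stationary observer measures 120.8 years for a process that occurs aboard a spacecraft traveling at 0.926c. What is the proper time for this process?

Dilated time Δt = 120.8 years
γ = 1/√(1 - 0.926²) = 2.649
Δt₀ = Δt/γ = 120.8/2.649 = 45.60 years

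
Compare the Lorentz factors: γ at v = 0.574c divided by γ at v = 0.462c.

γ₁ = 1/√(1 - 0.574²) = 1.2212
γ₂ = 1/√(1 - 0.462²) = 1.1275
γ₁/γ₂ = 1.2212/1.1275 = 1.083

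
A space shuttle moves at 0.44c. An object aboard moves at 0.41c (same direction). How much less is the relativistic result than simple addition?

Classical: u' + v = 0.41 + 0.44 = 0.85c
Relativistic: u = (0.41 + 0.44)/(1 + 0.1804) = 0.85/1.1804 = 0.7201c
Difference: 0.85 - 0.7201 = 0.1299c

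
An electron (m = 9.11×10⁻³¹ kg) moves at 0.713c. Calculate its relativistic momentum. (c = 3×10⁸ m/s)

γ = 1/√(1 - 0.713²) = 1.426
v = 0.713 × 3×10⁸ = 2.139×10⁸ m/s
p = γmv = 1.426 × 9.11×10⁻³¹ × 2.139×10⁸ = 2.779×10⁻²² kg·m/s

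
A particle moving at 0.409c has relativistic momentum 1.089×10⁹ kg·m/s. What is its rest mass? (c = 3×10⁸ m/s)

γ = 1/√(1 - 0.409²) = 1.0958
v = 0.409 × 3×10⁸ = 1.227×10⁸ m/s
m = p/(γv) = 1.089×10⁹/(1.0958 × 1.227×10⁸) = 8.099 kg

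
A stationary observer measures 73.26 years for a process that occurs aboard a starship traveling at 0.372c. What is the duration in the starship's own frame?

Dilated time Δt = 73.26 years
γ = 1/√(1 - 0.372²) = 1.0773
Δt₀ = Δt/γ = 73.26/1.0773 = 68.00 years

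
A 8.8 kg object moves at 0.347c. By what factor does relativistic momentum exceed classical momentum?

p_rel = γmv, p_class = mv
Ratio = γ = 1/√(1 - 0.347²) = 1.066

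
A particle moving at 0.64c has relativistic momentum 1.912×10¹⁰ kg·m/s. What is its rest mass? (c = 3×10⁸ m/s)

γ = 1/√(1 - 0.64²) = 1.3014
v = 0.64 × 3×10⁸ = 1.920×10⁸ m/s
m = p/(γv) = 1.912×10¹⁰/(1.3014 × 1.920×10⁸) = 76.52 kg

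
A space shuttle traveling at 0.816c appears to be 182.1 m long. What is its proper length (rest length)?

Contracted length L = 182.1 m
γ = 1/√(1 - 0.816²) = 1.730
L₀ = γL = 1.730 × 182.1 = 315.0 m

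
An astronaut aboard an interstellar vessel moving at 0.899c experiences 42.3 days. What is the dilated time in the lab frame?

Proper time Δt₀ = 42.3 days
γ = 1/√(1 - 0.899²) = 2.2834
Δt = γΔt₀ = 2.2834 × 42.3 = 96.59 days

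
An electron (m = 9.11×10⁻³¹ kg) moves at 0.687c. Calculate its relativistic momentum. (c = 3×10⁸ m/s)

γ = 1/√(1 - 0.687²) = 1.376
v = 0.687 × 3×10⁸ = 2.061×10⁸ m/s
p = γmv = 1.376 × 9.11×10⁻³¹ × 2.061×10⁸ = 2.584×10⁻²² kg·m/s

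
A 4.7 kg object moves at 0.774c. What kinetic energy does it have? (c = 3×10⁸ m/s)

γ = 1/√(1 - 0.774²) = 1.57932
γ - 1 = 0.57932
KE = (γ-1)mc² = 0.57932 × 4.7 × (3×10⁸)² = 2.451×10¹⁷ J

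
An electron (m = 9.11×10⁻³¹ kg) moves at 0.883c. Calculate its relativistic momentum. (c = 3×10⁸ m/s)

γ = 1/√(1 - 0.883²) = 2.1305
v = 0.883 × 3×10⁸ = 2.649×10⁸ m/s
p = γmv = 2.1305 × 9.11×10⁻³¹ × 2.649×10⁸ = 5.141×10⁻²² kg·m/s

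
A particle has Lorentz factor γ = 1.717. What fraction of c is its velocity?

From γ = 1/√(1 - v²/c²):
1/γ² = 1/1.717² = 0.3392
v²/c² = 1 - 0.3392 = 0.6608
v/c = √(0.6608) = 0.8129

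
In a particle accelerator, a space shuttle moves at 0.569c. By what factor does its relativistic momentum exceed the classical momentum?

p_rel = γmv, p_class = mv
Ratio = γ = 1/√(1 - 0.569²)
= 1/√(0.676239) = 1.216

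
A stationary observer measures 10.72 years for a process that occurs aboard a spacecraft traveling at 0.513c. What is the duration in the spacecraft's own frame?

Dilated time Δt = 10.72 years
γ = 1/√(1 - 0.513²) = 1.165
Δt₀ = Δt/γ = 10.72/1.165 = 9.202 years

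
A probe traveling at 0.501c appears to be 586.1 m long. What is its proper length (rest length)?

Contracted length L = 586.1 m
γ = 1/√(1 - 0.501²) = 1.1555
L₀ = γL = 1.1555 × 586.1 = 677.2 m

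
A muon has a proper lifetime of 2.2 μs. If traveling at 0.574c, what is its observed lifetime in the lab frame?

Proper lifetime τ₀ = 2.2 μs
γ = 1/√(1 - 0.574²) = 1.2212
τ = γτ₀ = 1.2212 × 2.2 μs = 2.687 μs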